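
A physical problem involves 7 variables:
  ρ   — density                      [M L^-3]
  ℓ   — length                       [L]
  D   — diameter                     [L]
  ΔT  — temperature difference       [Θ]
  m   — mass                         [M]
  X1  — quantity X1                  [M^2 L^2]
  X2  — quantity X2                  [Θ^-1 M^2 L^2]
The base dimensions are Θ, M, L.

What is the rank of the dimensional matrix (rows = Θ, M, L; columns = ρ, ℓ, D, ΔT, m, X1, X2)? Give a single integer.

Write exponents as rows Θ,M,L / cols ρ,ℓ,D,ΔT,m,X1,X2:
  Θ: [ 0  0  0  1  0  0 -1]
  M: [ 1  0  0  0  1  2  2]
  L: [-3  1  1  0  0  2  2]
Echelon form has 3 nonzero rows (pivots: ρ,ℓ,ΔT)

3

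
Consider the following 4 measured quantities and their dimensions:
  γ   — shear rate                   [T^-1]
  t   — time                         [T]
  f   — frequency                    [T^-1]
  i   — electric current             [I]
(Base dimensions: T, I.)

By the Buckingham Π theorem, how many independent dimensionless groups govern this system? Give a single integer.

Exponent matrix [T,I] × [γ,t,f,i]:
  T: [-1  1 -1  0]
  I: [ 0  0  0  1]
RREF → pivots at {γ,i} ⇒ r = 2
n=4, r=2 ⇒ 2 dimensionless groups

2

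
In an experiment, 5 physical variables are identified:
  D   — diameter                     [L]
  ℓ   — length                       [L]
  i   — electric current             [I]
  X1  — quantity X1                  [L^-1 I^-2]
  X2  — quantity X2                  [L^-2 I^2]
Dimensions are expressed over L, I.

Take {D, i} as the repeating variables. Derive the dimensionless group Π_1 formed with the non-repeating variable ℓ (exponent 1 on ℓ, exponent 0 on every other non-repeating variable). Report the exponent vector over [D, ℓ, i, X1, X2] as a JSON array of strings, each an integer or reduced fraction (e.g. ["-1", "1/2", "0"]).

Dimensional matrix (L×I by D×ℓ×i×X1×X2):
  L: [ 1  1  0 -1 -2]
  I: [ 0  0  1 -2  2]
Echelon form has 2 nonzero rows (pivots: D,i)
Repeat: D,i; free: ℓ,X1,X2
RREF:
  r0: [   1    1    0   -1   -2]
  r1: [   0    0    1   -2    2]
Fix exponent of ℓ at 1, X1 at 0, X2 at 0; solve each RREF row for its pivot's exponent:
  r0: exp(D) + (1)·1 = 0 ⇒ exp(D) = -1
  r1: exp(i) + (0)·1 = 0 ⇒ exp(i) = 0
Π_1 = D^-1 · ℓ

["-1", "1", "0", "0", "0"]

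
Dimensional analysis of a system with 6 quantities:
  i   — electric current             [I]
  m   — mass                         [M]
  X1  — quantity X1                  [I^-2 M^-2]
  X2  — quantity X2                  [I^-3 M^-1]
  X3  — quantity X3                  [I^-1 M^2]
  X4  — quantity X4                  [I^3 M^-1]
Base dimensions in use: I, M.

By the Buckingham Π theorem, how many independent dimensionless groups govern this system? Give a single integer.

4

Dimensional matrix (I×M by i×m×X1×X2×X3×X4):
  I: [ 1  0 -2 -3 -1  3]
  M: [ 0  1 -2 -1  2 -1]
RREF → pivots at {i,m} ⇒ r = 2
n=6, r=2 ⇒ 4 dimensionless groups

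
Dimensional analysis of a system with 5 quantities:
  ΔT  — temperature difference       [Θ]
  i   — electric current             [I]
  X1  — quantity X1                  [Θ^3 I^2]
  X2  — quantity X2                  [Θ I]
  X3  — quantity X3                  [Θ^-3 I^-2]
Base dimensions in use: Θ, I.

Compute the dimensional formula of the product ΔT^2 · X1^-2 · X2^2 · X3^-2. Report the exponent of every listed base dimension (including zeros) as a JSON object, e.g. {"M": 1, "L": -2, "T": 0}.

Dimensional matrix (Θ×I by ΔT×i×X1×X2×X3):
  Θ: [ 1  0  3  1 -3]
  I: [ 0  1  2  1 -2]
  [Θ]: (2)·1+(-2)·3+(2)·1+(-2)·-3 = 4
  [I]: (2)·0+(-2)·2+(2)·1+(-2)·-2 = 2
⇒ Θ^4 I^2

{"Θ": 4, "I": 2}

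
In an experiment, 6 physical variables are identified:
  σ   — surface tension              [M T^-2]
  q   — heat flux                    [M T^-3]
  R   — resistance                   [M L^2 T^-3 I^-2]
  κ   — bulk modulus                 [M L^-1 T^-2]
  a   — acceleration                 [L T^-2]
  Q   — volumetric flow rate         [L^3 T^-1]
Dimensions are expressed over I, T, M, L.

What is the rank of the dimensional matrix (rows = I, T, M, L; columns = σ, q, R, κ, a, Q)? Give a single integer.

4

Write exponents as rows I,T,M,L / cols σ,q,R,κ,a,Q:
  I: [ 0  0 -2  0  0  0]
  T: [-2 -3 -3 -2 -2 -1]
  M: [ 1  1  1  1  0  0]
  L: [ 0  0  2 -1  1  3]
Row reduction gives pivot columns σ,q,R,κ; rank = 4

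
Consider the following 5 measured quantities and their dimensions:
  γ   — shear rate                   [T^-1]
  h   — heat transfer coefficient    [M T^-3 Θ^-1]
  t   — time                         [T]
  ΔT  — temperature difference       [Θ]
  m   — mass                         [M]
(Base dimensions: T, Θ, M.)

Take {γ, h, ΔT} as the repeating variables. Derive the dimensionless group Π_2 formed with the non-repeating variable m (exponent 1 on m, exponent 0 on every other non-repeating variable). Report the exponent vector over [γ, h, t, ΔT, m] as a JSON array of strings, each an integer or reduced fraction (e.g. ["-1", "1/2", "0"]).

Dimensional matrix (T×Θ×M by γ×h×t×ΔT×m):
  T: [-1 -3  1  0  0]
  Θ: [ 0 -1  0  1  0]
  M: [ 0  1  0  0  1]
Echelon form has 3 nonzero rows (pivots: γ,h,ΔT)
Repeat: γ,h,ΔT; free: t,m
RREF:
  r0: [   1    0   -1    0   -3]
  r1: [   0    1    0    0    1]
  r2: [   0    0    0    1    1]
Fix exponent of m at 1, t at 0; solve each RREF row for its pivot's exponent:
  r0: exp(γ) + (-3)·1 = 0 ⇒ exp(γ) = 3
  r1: exp(h) + (1)·1 = 0 ⇒ exp(h) = -1
  r2: exp(ΔT) + (1)·1 = 0 ⇒ exp(ΔT) = -1
Π_2 = γ^3 · h^-1 · ΔT^-1 · m

["3", "-1", "0", "-1", "1"]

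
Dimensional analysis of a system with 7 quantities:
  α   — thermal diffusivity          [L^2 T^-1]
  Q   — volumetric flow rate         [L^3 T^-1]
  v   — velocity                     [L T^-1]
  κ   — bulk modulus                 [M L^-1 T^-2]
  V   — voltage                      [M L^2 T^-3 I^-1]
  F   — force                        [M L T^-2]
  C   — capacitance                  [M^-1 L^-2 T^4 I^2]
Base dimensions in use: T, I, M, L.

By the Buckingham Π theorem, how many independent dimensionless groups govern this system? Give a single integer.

Dimensional matrix (T×I×M×L by α×Q×v×κ×V×F×C):
  T: [-1 -1 -1 -2 -3 -2  4]
  I: [ 0  0  0  0 -1  0  2]
  M: [ 0  0  0  1  1  1 -1]
  L: [ 2  3  1 -1  2  1 -2]
Echelon form has 4 nonzero rows (pivots: α,Q,κ,V)
7 vars − rank 4 = 3 Π groups

3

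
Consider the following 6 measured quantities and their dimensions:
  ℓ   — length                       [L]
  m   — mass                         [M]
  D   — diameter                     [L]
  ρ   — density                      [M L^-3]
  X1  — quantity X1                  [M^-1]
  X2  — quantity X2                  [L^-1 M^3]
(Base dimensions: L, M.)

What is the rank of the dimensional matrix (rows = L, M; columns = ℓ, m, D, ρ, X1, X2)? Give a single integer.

Exponent matrix [L,M] × [ℓ,m,D,ρ,X1,X2]:
  L: [ 1  0  1 -3  0 -1]
  M: [ 0  1  0  1 -1  3]
RREF → pivots at {ℓ,m} ⇒ r = 2

2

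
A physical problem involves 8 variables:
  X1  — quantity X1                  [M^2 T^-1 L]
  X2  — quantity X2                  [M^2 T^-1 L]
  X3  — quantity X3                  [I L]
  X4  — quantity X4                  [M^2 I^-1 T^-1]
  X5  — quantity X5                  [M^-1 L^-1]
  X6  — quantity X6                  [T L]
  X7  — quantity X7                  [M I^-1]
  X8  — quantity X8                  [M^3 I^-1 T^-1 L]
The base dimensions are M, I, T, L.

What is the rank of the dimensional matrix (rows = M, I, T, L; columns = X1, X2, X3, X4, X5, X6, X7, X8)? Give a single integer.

Write exponents as rows M,I,T,L / cols X1,X2,X3,X4,X5,X6,X7,X8:
  M: [ 2  2  0  2 -1  0  1  3]
  I: [ 0  0  1 -1  0  0 -1 -1]
  T: [-1 -1  0 -1  0  1  0 -1]
  L: [ 1  1  1  0 -1  1  0  1]
Row reduction gives pivot columns X1,X3,X5; rank = 3

3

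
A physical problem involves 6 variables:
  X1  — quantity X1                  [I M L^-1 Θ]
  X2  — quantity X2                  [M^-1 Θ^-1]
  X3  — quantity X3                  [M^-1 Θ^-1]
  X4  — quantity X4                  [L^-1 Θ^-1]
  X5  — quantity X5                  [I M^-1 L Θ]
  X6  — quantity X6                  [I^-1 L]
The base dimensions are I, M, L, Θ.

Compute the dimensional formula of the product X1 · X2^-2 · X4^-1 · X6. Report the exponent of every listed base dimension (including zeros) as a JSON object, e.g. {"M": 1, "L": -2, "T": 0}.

Exponent matrix [I,M,L,Θ] × [X1,X2,X3,X4,X5,X6]:
  I: [ 1  0  0  0  1 -1]
  M: [ 1 -1 -1  0 -1  0]
  L: [-1  0  0 -1  1  1]
  Θ: [ 1 -1 -1 -1  1  0]
  [I]: (1)·1+(-2)·0+(-1)·0+(1)·-1 = 0
  [M]: (1)·1+(-2)·-1+(-1)·0+(1)·0 = 3
  [L]: (1)·-1+(-2)·0+(-1)·-1+(1)·1 = 1
  [Θ]: (1)·1+(-2)·-1+(-1)·-1+(1)·0 = 4
⇒ M^3 L Θ^4

{"I": 0, "M": 3, "L": 1, "Θ": 4}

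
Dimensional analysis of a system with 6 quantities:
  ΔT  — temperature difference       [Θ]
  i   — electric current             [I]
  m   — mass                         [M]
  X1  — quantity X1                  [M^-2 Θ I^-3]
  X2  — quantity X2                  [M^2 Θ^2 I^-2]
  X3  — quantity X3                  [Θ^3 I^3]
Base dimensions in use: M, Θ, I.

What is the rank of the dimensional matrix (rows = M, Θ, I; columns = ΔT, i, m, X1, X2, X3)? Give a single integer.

3

Exponent matrix [M,Θ,I] × [ΔT,i,m,X1,X2,X3]:
  M: [ 0  0  1 -2  2  0]
  Θ: [ 1  0  0  1  2  3]
  I: [ 0  1  0 -3 -2  3]
Row reduction gives pivot columns ΔT,i,m; rank = 3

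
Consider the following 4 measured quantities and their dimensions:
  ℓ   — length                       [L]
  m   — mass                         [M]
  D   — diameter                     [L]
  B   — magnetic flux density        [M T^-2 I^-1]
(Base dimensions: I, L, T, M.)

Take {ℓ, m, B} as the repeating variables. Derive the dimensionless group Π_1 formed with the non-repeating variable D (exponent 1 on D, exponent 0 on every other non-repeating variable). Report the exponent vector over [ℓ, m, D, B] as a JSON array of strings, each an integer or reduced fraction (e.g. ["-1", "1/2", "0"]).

Dimensional matrix (I×L×T×M by ℓ×m×D×B):
  I: [ 0  0  0 -1]
  L: [ 1  0  1  0]
  T: [ 0  0  0 -2]
  M: [ 0  1  0  1]
RREF → pivots at {ℓ,m,B} ⇒ r = 3
Repeat: ℓ,m,B; free: D
RREF:
  r0: [   1    0    1    0]
  r1: [   0    1    0    0]
  r2: [   0    0    0    1]
  r3: [   0    0    0    0]
Fix exponent of D at 1; solve each RREF row for its pivot's exponent:
  r0: exp(ℓ) + (1)·1 = 0 ⇒ exp(ℓ) = -1
  r1: exp(m) + (0)·1 = 0 ⇒ exp(m) = 0
  r2: exp(B) + (0)·1 = 0 ⇒ exp(B) = 0
Π_1 = ℓ^-1 · D

["-1", "0", "1", "0"]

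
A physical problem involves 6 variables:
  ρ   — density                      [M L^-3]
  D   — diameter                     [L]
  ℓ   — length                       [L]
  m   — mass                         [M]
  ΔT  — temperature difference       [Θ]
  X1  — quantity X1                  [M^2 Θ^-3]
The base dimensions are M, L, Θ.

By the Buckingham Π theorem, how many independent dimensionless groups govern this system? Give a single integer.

Exponent matrix [M,L,Θ] × [ρ,D,ℓ,m,ΔT,X1]:
  M: [ 1  0  0  1  0  2]
  L: [-3  1  1  0  0  0]
  Θ: [ 0  0  0  0  1 -3]
Row reduction gives pivot columns ρ,D,ΔT; rank = 3
Π count = n − r = 6 − 3 = 3

3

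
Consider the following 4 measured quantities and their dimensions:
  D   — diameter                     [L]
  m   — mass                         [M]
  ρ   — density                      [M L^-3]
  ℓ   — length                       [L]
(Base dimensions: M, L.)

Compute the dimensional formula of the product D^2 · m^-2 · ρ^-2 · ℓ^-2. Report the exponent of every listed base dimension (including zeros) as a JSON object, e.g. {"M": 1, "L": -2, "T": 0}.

Write exponents as rows M,L / cols D,m,ρ,ℓ:
  M: [ 0  1  1  0]
  L: [ 1  0 -3  1]
  [M]: (2)·0+(-2)·1+(-2)·1+(-2)·0 = -4
  [L]: (2)·1+(-2)·0+(-2)·-3+(-2)·1 = 6
⇒ M^-4 L^6

{"M": -4, "L": 6}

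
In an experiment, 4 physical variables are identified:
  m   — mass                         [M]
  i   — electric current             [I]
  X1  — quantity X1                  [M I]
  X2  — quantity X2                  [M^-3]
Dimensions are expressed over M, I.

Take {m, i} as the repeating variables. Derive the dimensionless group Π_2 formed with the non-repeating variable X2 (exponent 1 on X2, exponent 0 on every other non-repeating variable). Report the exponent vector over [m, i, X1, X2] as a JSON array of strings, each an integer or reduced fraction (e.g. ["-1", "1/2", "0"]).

Exponent matrix [M,I] × [m,i,X1,X2]:
  M: [ 1  0  1 -3]
  I: [ 0  1  1  0]
Row reduction gives pivot columns m,i; rank = 2
Repeat: m,i; free: X1,X2
RREF:
  r0: [   1    0    1   -3]
  r1: [   0    1    1    0]
Fix exponent of X2 at 1, X1 at 0; solve each RREF row for its pivot's exponent:
  r0: exp(m) + (-3)·1 = 0 ⇒ exp(m) = 3
  r1: exp(i) + (0)·1 = 0 ⇒ exp(i) = 0
Π_2 = m^3 · X2

["3", "0", "0", "1"]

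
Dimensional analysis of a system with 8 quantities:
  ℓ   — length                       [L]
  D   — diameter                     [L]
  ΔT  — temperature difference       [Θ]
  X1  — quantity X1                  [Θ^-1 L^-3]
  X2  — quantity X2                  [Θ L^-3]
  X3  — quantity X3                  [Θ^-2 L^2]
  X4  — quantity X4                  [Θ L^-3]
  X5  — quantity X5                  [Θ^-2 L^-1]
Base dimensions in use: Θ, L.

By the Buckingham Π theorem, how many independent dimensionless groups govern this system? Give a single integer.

Exponent matrix [Θ,L] × [ℓ,D,ΔT,X1,X2,X3,X4,X5]:
  Θ: [ 0  0  1 -1  1 -2  1 -2]
  L: [ 1  1  0 -3 -3  2 -3 -1]
RREF → pivots at {ℓ,ΔT} ⇒ r = 2
n=8, r=2 ⇒ 6 dimensionless groups

6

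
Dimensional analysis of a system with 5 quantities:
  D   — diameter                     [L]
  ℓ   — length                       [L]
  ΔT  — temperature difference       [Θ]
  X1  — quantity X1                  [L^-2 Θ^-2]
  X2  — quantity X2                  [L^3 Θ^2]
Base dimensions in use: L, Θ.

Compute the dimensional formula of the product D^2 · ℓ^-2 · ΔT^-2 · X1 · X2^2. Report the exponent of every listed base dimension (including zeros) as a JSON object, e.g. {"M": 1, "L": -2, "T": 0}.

{"L": 4, "Θ": 0}

Exponent matrix [L,Θ] × [D,ℓ,ΔT,X1,X2]:
  L: [ 1  1  0 -2  3]
  Θ: [ 0  0  1 -2  2]
  [L]: (2)·1+(-2)·1+(-2)·0+(1)·-2+(2)·3 = 4
  [Θ]: (2)·0+(-2)·0+(-2)·1+(1)·-2+(2)·2 = 0
⇒ L^4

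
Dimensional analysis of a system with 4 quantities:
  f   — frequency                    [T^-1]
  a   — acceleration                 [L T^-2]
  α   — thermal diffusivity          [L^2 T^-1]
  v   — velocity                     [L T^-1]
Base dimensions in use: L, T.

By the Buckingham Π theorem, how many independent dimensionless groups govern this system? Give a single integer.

2

Dimensional matrix (L×T by f×a×α×v):
  L: [ 0  1  2  1]
  T: [-1 -2 -1 -1]
Row reduction gives pivot columns f,a; rank = 2
n=4, r=2 ⇒ 2 dimensionless groups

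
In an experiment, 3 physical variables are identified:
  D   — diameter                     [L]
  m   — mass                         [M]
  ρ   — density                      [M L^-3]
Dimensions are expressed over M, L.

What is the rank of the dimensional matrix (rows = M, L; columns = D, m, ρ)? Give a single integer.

2

Dimensional matrix (M×L by D×m×ρ):
  M: [ 0  1  1]
  L: [ 1  0 -3]
RREF → pivots at {D,m} ⇒ r = 2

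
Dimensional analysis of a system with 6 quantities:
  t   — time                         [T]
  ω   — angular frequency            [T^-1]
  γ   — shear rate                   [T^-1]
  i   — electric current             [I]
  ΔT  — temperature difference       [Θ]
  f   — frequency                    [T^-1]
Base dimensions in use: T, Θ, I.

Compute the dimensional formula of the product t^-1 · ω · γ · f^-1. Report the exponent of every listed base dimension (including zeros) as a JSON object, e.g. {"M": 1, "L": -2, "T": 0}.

Dimensional matrix (T×Θ×I by t×ω×γ×i×ΔT×f):
  T: [ 1 -1 -1  0  0 -1]
  Θ: [ 0  0  0  0  1  0]
  I: [ 0  0  0  1  0  0]
  [T]: (-1)·1+(1)·-1+(1)·-1+(-1)·-1 = -2
  [Θ]: (-1)·0+(1)·0+(1)·0+(-1)·0 = 0
  [I]: (-1)·0+(1)·0+(1)·0+(-1)·0 = 0
⇒ T^-2

{"T": -2, "Θ": 0, "I": 0}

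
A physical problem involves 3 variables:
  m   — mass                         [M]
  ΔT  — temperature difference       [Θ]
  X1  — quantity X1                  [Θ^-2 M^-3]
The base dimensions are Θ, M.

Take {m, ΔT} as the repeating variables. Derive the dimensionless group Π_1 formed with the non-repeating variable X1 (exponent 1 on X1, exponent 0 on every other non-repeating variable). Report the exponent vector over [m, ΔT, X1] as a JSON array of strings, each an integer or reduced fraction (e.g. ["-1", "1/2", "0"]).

["3", "2", "1"]

Write exponents as rows Θ,M / cols m,ΔT,X1:
  Θ: [ 0  1 -2]
  M: [ 1  0 -3]
RREF → pivots at {m,ΔT} ⇒ r = 2
Repeat: m,ΔT; free: X1
RREF:
  r0: [   1    0   -3]
  r1: [   0    1   -2]
Fix exponent of X1 at 1; solve each RREF row for its pivot's exponent:
  r0: exp(m) + (-3)·1 = 0 ⇒ exp(m) = 3
  r1: exp(ΔT) + (-2)·1 = 0 ⇒ exp(ΔT) = 2
Π_1 = m^3 · ΔT^2 · X1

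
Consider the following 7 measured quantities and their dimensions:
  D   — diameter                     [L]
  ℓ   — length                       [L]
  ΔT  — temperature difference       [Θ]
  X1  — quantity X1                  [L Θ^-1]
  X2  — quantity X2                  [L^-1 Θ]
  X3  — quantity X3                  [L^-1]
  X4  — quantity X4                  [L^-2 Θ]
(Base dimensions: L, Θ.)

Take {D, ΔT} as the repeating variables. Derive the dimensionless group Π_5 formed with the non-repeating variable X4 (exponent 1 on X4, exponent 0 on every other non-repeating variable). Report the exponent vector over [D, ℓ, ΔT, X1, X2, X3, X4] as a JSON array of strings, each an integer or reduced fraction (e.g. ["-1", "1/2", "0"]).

["2", "0", "-1", "0", "0", "0", "1"]

Dimensional matrix (L×Θ by D×ℓ×ΔT×X1×X2×X3×X4):
  L: [ 1  1  0  1 -1 -1 -2]
  Θ: [ 0  0  1 -1  1  0  1]
Echelon form has 2 nonzero rows (pivots: D,ΔT)
Pivot set = {D,ΔT}, free = {ℓ,X1,X2,X3,X4}
RREF:
  r0: [   1    1    0    1   -1   -1   -2]
  r1: [   0    0    1   -1    1    0    1]
Fix exponent of X4 at 1, ℓ at 0, X1 at 0, X2 at 0, X3 at 0; solve each RREF row for its pivot's exponent:
  r0: exp(D) + (-2)·1 = 0 ⇒ exp(D) = 2
  r1: exp(ΔT) + (1)·1 = 0 ⇒ exp(ΔT) = -1
Π_5 = D^2 · ΔT^-1 · X4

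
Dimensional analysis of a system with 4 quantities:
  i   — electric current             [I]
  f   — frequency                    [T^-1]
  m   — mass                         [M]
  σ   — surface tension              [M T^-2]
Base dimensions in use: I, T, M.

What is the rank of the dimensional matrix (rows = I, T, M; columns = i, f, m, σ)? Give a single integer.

Dimensional matrix (I×T×M by i×f×m×σ):
  I: [ 1  0  0  0]
  T: [ 0 -1  0 -2]
  M: [ 0  0  1  1]
RREF → pivots at {i,f,m} ⇒ r = 3

3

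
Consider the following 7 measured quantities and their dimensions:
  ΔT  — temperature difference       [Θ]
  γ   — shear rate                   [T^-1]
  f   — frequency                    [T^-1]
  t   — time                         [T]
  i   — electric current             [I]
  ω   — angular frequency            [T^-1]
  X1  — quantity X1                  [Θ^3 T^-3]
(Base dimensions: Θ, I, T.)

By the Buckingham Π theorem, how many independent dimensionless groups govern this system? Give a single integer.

4

Dimensional matrix (Θ×I×T by ΔT×γ×f×t×i×ω×X1):
  Θ: [ 1  0  0  0  0  0  3]
  I: [ 0  0  0  0  1  0  0]
  T: [ 0 -1 -1  1  0 -1 -3]
RREF → pivots at {ΔT,γ,i} ⇒ r = 3
n=7, r=3 ⇒ 4 dimensionless groups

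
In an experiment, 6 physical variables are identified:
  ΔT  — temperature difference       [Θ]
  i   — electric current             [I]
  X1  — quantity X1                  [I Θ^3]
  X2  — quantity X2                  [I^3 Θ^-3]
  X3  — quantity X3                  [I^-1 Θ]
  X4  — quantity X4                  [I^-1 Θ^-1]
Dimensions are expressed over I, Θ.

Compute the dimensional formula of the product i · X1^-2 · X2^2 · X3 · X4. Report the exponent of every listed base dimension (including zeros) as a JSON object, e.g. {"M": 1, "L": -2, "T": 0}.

Exponent matrix [I,Θ] × [ΔT,i,X1,X2,X3,X4]:
  I: [ 0  1  1  3 -1 -1]
  Θ: [ 1  0  3 -3  1 -1]
  [I]: (1)·1+(-2)·1+(2)·3+(1)·-1+(1)·-1 = 3
  [Θ]: (1)·0+(-2)·3+(2)·-3+(1)·1+(1)·-1 = -12
⇒ I^3 Θ^-12

{"I": 3, "Θ": -12}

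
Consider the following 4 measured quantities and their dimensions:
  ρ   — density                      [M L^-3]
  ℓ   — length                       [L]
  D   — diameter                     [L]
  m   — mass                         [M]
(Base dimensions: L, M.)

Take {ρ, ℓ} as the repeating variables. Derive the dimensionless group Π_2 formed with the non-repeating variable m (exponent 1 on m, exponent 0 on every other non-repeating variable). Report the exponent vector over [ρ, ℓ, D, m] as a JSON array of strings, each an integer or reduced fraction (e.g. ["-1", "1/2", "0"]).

Write exponents as rows L,M / cols ρ,ℓ,D,m:
  L: [-3  1  1  0]
  M: [ 1  0  0  1]
Echelon form has 2 nonzero rows (pivots: ρ,ℓ)
Pivot set = {ρ,ℓ}, free = {D,m}
RREF:
  r0: [   1    0    0    1]
  r1: [   0    1    1    3]
Fix exponent of m at 1, D at 0; solve each RREF row for its pivot's exponent:
  r0: exp(ρ) + (1)·1 = 0 ⇒ exp(ρ) = -1
  r1: exp(ℓ) + (3)·1 = 0 ⇒ exp(ℓ) = -3
Π_2 = ρ^-1 · ℓ^-3 · m

["-1", "-3", "0", "1"]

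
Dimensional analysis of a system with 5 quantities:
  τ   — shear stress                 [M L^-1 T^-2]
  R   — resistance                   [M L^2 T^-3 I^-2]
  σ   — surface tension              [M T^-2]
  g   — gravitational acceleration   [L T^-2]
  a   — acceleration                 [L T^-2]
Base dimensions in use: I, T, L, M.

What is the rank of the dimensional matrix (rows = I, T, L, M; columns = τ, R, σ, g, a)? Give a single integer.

Dimensional matrix (I×T×L×M by τ×R×σ×g×a):
  I: [ 0 -2  0  0  0]
  T: [-2 -3 -2 -2 -2]
  L: [-1  2  0  1  1]
  M: [ 1  1  1  0  0]
Row reduction gives pivot columns τ,R,σ,g; rank = 4

4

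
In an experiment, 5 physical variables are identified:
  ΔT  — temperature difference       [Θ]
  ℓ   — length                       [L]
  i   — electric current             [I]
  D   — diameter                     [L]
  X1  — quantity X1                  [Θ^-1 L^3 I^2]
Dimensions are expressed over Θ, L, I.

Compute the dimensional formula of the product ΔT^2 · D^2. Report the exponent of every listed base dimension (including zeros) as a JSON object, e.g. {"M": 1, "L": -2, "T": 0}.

{"Θ": 2, "L": 2, "I": 0}

Write exponents as rows Θ,L,I / cols ΔT,ℓ,i,D,X1:
  Θ: [ 1  0  0  0 -1]
  L: [ 0  1  0  1  3]
  I: [ 0  0  1  0  2]
  [Θ]: (2)·1+(2)·0 = 2
  [L]: (2)·0+(2)·1 = 2
  [I]: (2)·0+(2)·0 = 0
⇒ Θ^2 L^2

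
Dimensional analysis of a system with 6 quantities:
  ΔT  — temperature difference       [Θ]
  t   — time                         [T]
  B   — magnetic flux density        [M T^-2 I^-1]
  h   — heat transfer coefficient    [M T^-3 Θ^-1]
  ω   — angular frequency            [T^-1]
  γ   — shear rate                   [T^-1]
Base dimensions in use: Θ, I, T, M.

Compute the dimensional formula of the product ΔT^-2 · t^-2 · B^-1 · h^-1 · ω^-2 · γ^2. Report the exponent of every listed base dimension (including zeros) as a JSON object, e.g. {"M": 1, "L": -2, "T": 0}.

{"Θ": -1, "I": 1, "T": 3, "M": -2}

Dimensional matrix (Θ×I×T×M by ΔT×t×B×h×ω×γ):
  Θ: [ 1  0  0 -1  0  0]
  I: [ 0  0 -1  0  0  0]
  T: [ 0  1 -2 -3 -1 -1]
  M: [ 0  0  1  1  0  0]
  [Θ]: (-2)·1+(-2)·0+(-1)·0+(-1)·-1+(-2)·0+(2)·0 = -1
  [I]: (-2)·0+(-2)·0+(-1)·-1+(-1)·0+(-2)·0+(2)·0 = 1
  [T]: (-2)·0+(-2)·1+(-1)·-2+(-1)·-3+(-2)·-1+(2)·-1 = 3
  [M]: (-2)·0+(-2)·0+(-1)·1+(-1)·1+(-2)·0+(2)·0 = -2
⇒ Θ^-1 I T^3 M^-2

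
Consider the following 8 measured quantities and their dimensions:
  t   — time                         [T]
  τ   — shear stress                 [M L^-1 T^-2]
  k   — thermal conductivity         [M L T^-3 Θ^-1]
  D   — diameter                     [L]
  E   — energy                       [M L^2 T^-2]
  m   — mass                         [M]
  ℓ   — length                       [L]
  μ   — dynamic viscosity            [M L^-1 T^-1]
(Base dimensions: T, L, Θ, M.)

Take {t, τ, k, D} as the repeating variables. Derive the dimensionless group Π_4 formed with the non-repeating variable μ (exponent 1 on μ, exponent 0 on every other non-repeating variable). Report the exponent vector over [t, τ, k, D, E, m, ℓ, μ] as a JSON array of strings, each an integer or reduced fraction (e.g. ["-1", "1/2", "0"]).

["-1", "-1", "0", "0", "0", "0", "0", "1"]

Exponent matrix [T,L,Θ,M] × [t,τ,k,D,E,m,ℓ,μ]:
  T: [ 1 -2 -3  0 -2  0  0 -1]
  L: [ 0 -1  1  1  2  0  1 -1]
  Θ: [ 0  0 -1  0  0  0  0  0]
  M: [ 0  1  1  0  1  1  0  1]
RREF → pivots at {t,τ,k,D} ⇒ r = 4
Repeat: t,τ,k,D; free: E,m,ℓ,μ
RREF:
  r0: [   1    0    0    0    0    2    0    1]
  r1: [   0    1    0    0    1    1    0    1]
  r2: [   0    0    1    0    0    0    0    0]
  r3: [   0    0    0    1    3    1    1    0]
Fix exponent of μ at 1, E at 0, m at 0, ℓ at 0; solve each RREF row for its pivot's exponent:
  r0: exp(t) + (1)·1 = 0 ⇒ exp(t) = -1
  r1: exp(τ) + (1)·1 = 0 ⇒ exp(τ) = -1
  r2: exp(k) + (0)·1 = 0 ⇒ exp(k) = 0
  r3: exp(D) + (0)·1 = 0 ⇒ exp(D) = 0
Π_4 = t^-1 · τ^-1 · μ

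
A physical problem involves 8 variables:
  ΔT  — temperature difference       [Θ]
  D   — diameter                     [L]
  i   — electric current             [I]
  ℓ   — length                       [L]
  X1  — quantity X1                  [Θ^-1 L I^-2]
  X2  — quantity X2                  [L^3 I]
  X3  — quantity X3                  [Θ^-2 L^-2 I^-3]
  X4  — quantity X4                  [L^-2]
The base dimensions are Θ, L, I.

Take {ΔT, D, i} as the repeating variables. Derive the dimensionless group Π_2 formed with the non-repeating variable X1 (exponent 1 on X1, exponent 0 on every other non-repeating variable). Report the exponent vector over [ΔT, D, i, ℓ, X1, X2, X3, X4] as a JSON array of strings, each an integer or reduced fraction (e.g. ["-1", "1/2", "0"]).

Exponent matrix [Θ,L,I] × [ΔT,D,i,ℓ,X1,X2,X3,X4]:
  Θ: [ 1  0  0  0 -1  0 -2  0]
  L: [ 0  1  0  1  1  3 -2 -2]
  I: [ 0  0  1  0 -2  1 -3  0]
Echelon form has 3 nonzero rows (pivots: ΔT,D,i)
Pivot set = {ΔT,D,i}, free = {ℓ,X1,X2,X3,X4}
RREF:
  r0: [   1    0    0    0   -1    0   -2    0]
  r1: [   0    1    0    1    1    3   -2   -2]
  r2: [   0    0    1    0   -2    1   -3    0]
Fix exponent of X1 at 1, ℓ at 0, X2 at 0, X3 at 0, X4 at 0; solve each RREF row for its pivot's exponent:
  r0: exp(ΔT) + (-1)·1 = 0 ⇒ exp(ΔT) = 1
  r1: exp(D) + (1)·1 = 0 ⇒ exp(D) = -1
  r2: exp(i) + (-2)·1 = 0 ⇒ exp(i) = 2
Π_2 = ΔT · D^-1 · i^2 · X1

["1", "-1", "2", "0", "1", "0", "0", "0"]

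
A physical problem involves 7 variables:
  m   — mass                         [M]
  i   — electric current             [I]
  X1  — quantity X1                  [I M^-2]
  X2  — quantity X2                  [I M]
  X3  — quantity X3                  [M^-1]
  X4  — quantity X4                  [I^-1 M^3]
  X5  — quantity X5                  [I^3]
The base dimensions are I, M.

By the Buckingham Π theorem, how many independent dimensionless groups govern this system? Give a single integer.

Exponent matrix [I,M] × [m,i,X1,X2,X3,X4,X5]:
  I: [ 0  1  1  1  0 -1  3]
  M: [ 1  0 -2  1 -1  3  0]
RREF → pivots at {m,i} ⇒ r = 2
7 vars − rank 2 = 5 Π groups

5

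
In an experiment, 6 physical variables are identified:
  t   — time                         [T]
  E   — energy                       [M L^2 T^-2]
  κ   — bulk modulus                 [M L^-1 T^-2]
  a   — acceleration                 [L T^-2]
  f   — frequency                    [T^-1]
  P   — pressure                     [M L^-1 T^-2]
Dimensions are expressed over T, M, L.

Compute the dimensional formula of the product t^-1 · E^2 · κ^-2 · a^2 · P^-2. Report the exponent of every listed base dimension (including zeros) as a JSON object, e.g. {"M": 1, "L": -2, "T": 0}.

{"T": -1, "M": -2, "L": 10}

Write exponents as rows T,M,L / cols t,E,κ,a,f,P:
  T: [ 1 -2 -2 -2 -1 -2]
  M: [ 0  1  1  0  0  1]
  L: [ 0  2 -1  1  0 -1]
  [T]: (-1)·1+(2)·-2+(-2)·-2+(2)·-2+(-2)·-2 = -1
  [M]: (-1)·0+(2)·1+(-2)·1+(2)·0+(-2)·1 = -2
  [L]: (-1)·0+(2)·2+(-2)·-1+(2)·1+(-2)·-1 = 10
⇒ T^-1 M^-2 L^10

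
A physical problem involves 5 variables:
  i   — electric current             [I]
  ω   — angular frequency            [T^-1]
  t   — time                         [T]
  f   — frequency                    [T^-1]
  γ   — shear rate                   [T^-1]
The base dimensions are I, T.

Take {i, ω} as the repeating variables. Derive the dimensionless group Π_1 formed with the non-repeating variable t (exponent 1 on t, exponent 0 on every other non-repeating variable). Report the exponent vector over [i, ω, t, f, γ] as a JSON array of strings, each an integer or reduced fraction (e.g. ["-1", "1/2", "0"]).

["0", "1", "1", "0", "0"]

Dimensional matrix (I×T by i×ω×t×f×γ):
  I: [ 1  0  0  0  0]
  T: [ 0 -1  1 -1 -1]
RREF → pivots at {i,ω} ⇒ r = 2
Pivot set = {i,ω}, free = {t,f,γ}
RREF:
  r0: [   1    0    0    0    0]
  r1: [   0    1   -1    1    1]
Fix exponent of t at 1, f at 0, γ at 0; solve each RREF row for its pivot's exponent:
  r0: exp(i) + (0)·1 = 0 ⇒ exp(i) = 0
  r1: exp(ω) + (-1)·1 = 0 ⇒ exp(ω) = 1
Π_1 = ω · t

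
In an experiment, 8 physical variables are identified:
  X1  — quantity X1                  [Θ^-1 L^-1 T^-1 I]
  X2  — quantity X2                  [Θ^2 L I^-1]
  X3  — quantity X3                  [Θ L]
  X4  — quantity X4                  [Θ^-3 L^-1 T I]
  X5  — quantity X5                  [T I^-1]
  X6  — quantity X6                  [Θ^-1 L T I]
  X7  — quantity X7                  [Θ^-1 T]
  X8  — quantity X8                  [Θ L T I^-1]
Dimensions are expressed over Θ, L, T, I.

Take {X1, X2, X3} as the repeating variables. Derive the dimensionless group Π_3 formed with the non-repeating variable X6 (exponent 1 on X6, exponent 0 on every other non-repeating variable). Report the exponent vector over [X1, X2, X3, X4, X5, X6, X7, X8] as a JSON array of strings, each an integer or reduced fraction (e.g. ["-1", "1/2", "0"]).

Exponent matrix [Θ,L,T,I] × [X1,X2,X3,X4,X5,X6,X7,X8]:
  Θ: [-1  2  1 -3  0 -1 -1  1]
  L: [-1  1  1 -1  0  1  0  1]
  T: [-1  0  0  1  1  1  1  1]
  I: [ 1 -1  0  1 -1  1  0 -1]
Echelon form has 3 nonzero rows (pivots: X1,X2,X3)
Repeat: X1,X2,X3; free: X4,X5,X6,X7,X8
RREF:
  r0: [   1    0    0   -1   -1   -1   -1   -1]
  r1: [   0    1    0   -2    0   -2   -1    0]
  r2: [   0    0    1    0   -1    2    0    0]
  r3: [   0    0    0    0    0    0    0    0]
Fix exponent of X6 at 1, X4 at 0, X5 at 0, X7 at 0, X8 at 0; solve each RREF row for its pivot's exponent:
  r0: exp(X1) + (-1)·1 = 0 ⇒ exp(X1) = 1
  r1: exp(X2) + (-2)·1 = 0 ⇒ exp(X2) = 2
  r2: exp(X3) + (2)·1 = 0 ⇒ exp(X3) = -2
Π_3 = X1 · X2^2 · X3^-2 · X6

["1", "2", "-2", "0", "0", "1", "0", "0"]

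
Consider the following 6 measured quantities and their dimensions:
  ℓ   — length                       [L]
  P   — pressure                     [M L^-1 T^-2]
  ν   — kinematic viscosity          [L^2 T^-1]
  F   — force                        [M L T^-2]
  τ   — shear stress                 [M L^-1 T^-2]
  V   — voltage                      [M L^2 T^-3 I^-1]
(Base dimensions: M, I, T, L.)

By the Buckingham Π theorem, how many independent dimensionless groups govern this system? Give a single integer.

2

Dimensional matrix (M×I×T×L by ℓ×P×ν×F×τ×V):
  M: [ 0  1  0  1  1  1]
  I: [ 0  0  0  0  0 -1]
  T: [ 0 -2 -1 -2 -2 -3]
  L: [ 1 -1  2  1 -1  2]
Echelon form has 4 nonzero rows (pivots: ℓ,P,ν,V)
6 vars − rank 4 = 2 Π groups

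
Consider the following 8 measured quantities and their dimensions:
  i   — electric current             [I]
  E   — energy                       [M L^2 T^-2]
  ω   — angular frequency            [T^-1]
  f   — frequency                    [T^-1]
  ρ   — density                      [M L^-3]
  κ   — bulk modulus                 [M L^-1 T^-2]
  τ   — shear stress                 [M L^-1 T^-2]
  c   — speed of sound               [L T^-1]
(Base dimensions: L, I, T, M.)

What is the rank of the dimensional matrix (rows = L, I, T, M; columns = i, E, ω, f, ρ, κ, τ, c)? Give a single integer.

4

Exponent matrix [L,I,T,M] × [i,E,ω,f,ρ,κ,τ,c]:
  L: [ 0  2  0  0 -3 -1 -1  1]
  I: [ 1  0  0  0  0  0  0  0]
  T: [ 0 -2 -1 -1  0 -2 -2 -1]
  M: [ 0  1  0  0  1  1  1  0]
Row reduction gives pivot columns i,E,ω,ρ; rank = 4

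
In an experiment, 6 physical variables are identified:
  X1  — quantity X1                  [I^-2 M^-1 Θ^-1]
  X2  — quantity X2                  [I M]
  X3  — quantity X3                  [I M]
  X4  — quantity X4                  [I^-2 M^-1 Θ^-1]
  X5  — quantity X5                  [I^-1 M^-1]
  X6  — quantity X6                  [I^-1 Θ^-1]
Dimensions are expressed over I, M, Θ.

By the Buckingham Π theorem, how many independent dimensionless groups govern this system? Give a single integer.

4

Write exponents as rows I,M,Θ / cols X1,X2,X3,X4,X5,X6:
  I: [-2  1  1 -2 -1 -1]
  M: [-1  1  1 -1 -1  0]
  Θ: [-1  0  0 -1  0 -1]
Row reduction gives pivot columns X1,X2; rank = 2
6 vars − rank 2 = 4 Π groups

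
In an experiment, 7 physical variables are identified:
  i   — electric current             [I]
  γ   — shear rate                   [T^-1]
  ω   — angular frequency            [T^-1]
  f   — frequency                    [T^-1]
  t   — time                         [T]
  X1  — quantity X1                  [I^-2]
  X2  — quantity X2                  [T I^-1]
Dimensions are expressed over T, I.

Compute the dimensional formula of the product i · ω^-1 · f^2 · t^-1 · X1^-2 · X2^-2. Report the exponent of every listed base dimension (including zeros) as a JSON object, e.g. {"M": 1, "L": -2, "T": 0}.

Dimensional matrix (T×I by i×γ×ω×f×t×X1×X2):
  T: [ 0 -1 -1 -1  1  0  1]
  I: [ 1  0  0  0  0 -2 -1]
  [T]: (1)·0+(-1)·-1+(2)·-1+(-1)·1+(-2)·0+(-2)·1 = -4
  [I]: (1)·1+(-1)·0+(2)·0+(-1)·0+(-2)·-2+(-2)·-1 = 7
⇒ T^-4 I^7

{"T": -4, "I": 7}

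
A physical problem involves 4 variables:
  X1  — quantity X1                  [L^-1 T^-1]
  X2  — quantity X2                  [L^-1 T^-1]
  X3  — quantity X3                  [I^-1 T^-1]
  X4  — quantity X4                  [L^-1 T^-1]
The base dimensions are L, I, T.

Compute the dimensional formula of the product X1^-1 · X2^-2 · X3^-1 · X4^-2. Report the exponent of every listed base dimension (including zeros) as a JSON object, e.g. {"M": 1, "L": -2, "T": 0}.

Dimensional matrix (L×I×T by X1×X2×X3×X4):
  L: [-1 -1  0 -1]
  I: [ 0  0 -1  0]
  T: [-1 -1 -1 -1]
  [L]: (-1)·-1+(-2)·-1+(-1)·0+(-2)·-1 = 5
  [I]: (-1)·0+(-2)·0+(-1)·-1+(-2)·0 = 1
  [T]: (-1)·-1+(-2)·-1+(-1)·-1+(-2)·-1 = 6
⇒ L^5 I T^6

{"L": 5, "I": 1, "T": 6}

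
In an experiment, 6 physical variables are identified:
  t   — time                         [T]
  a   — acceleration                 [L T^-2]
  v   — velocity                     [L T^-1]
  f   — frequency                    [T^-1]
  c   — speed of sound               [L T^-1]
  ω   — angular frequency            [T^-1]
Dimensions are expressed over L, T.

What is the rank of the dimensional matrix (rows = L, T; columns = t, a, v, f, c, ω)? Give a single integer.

Exponent matrix [L,T] × [t,a,v,f,c,ω]:
  L: [ 0  1  1  0  1  0]
  T: [ 1 -2 -1 -1 -1 -1]
Echelon form has 2 nonzero rows (pivots: t,a)

2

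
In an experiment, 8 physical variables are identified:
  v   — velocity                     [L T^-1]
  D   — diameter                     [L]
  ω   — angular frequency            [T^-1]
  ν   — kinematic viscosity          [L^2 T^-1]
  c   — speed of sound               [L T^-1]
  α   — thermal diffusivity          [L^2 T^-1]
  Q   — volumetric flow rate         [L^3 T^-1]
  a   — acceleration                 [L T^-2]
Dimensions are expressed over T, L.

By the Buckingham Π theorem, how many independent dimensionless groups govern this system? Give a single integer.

6

Write exponents as rows T,L / cols v,D,ω,ν,c,α,Q,a:
  T: [-1  0 -1 -1 -1 -1 -1 -2]
  L: [ 1  1  0  2  1  2  3  1]
Row reduction gives pivot columns v,D; rank = 2
n=8, r=2 ⇒ 6 dimensionless groups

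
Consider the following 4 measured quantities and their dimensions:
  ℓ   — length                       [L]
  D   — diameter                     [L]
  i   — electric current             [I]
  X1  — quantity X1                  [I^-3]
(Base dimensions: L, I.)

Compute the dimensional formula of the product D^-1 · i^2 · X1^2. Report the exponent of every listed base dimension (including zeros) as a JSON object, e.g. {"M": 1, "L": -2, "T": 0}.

Exponent matrix [L,I] × [ℓ,D,i,X1]:
  L: [ 1  1  0  0]
  I: [ 0  0  1 -3]
  [L]: (-1)·1+(2)·0+(2)·0 = -1
  [I]: (-1)·0+(2)·1+(2)·-3 = -4
⇒ L^-1 I^-4

{"L": -1, "I": -4}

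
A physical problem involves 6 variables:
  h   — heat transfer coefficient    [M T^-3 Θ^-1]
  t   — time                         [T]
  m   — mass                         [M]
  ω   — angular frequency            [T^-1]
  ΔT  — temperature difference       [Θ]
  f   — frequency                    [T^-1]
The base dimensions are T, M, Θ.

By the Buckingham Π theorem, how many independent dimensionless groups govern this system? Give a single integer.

Exponent matrix [T,M,Θ] × [h,t,m,ω,ΔT,f]:
  T: [-3  1  0 -1  0 -1]
  M: [ 1  0  1  0  0  0]
  Θ: [-1  0  0  0  1  0]
Row reduction gives pivot columns h,t,m; rank = 3
n=6, r=3 ⇒ 3 dimensionless groups

3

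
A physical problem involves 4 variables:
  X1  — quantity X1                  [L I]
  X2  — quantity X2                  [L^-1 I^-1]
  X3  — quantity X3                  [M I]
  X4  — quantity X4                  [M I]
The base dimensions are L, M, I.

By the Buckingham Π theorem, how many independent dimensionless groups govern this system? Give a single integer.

2

Dimensional matrix (L×M×I by X1×X2×X3×X4):
  L: [ 1 -1  0  0]
  M: [ 0  0  1  1]
  I: [ 1 -1  1  1]
Echelon form has 2 nonzero rows (pivots: X1,X3)
4 vars − rank 2 = 2 Π groups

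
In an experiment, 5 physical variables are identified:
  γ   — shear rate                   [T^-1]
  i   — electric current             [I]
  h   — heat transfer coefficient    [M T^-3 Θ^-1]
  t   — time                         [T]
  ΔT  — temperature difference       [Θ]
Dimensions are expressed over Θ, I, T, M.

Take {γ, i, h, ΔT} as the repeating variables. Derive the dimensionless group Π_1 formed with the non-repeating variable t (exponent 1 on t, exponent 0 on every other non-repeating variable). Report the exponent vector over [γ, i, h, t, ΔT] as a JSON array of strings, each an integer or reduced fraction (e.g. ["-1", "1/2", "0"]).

Dimensional matrix (Θ×I×T×M by γ×i×h×t×ΔT):
  Θ: [ 0  0 -1  0  1]
  I: [ 0  1  0  0  0]
  T: [-1  0 -3  1  0]
  M: [ 0  0  1  0  0]
Echelon form has 4 nonzero rows (pivots: γ,i,h,ΔT)
Repeat: γ,i,h,ΔT; free: t
RREF:
  r0: [   1    0    0   -1    0]
  r1: [   0    1    0    0    0]
  r2: [   0    0    1    0    0]
  r3: [   0    0    0    0    1]
Fix exponent of t at 1; solve each RREF row for its pivot's exponent:
  r0: exp(γ) + (-1)·1 = 0 ⇒ exp(γ) = 1
  r1: exp(i) + (0)·1 = 0 ⇒ exp(i) = 0
  r2: exp(h) + (0)·1 = 0 ⇒ exp(h) = 0
  r3: exp(ΔT) + (0)·1 = 0 ⇒ exp(ΔT) = 0
Π_1 = γ · t

["1", "0", "0", "1", "0"]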